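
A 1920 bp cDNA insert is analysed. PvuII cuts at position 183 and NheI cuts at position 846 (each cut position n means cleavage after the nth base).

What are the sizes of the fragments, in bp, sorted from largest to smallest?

Combined cut positions (sorted): 183, 846.
Linear molecule, 2 cuts → 3 fragments:
  183 − 0 = 183 bp
  846 − 183 = 663 bp
  1920 − 846 = 1074 bp
Sorted largest to smallest: 1074, 663, 183 bp.

1074, 663, 183 bp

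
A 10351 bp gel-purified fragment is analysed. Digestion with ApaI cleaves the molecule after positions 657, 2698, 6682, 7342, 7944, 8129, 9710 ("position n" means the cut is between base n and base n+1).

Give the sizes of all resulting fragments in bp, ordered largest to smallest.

3984, 2041, 1581, 660, 657, 641, 602, 185 bp

Linear molecule, 7 cuts → 8 fragments:
  657 − 0 = 657 bp
  2698 − 657 = 2041 bp
  6682 − 2698 = 3984 bp
  7342 − 6682 = 660 bp
  7944 − 7342 = 602 bp
  8129 − 7944 = 185 bp
  9710 − 8129 = 1581 bp
  10351 − 9710 = 641 bp
Sorted largest to smallest: 3984, 2041, 1581, 660, 657, 641, 602, 185 bp.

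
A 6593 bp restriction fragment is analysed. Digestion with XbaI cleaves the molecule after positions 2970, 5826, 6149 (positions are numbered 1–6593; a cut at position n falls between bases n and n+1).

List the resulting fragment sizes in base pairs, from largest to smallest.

Linear molecule, 3 cuts → 4 fragments:
  2970 − 0 = 2970 bp
  5826 − 2970 = 2856 bp
  6149 − 5826 = 323 bp
  6593 − 6149 = 444 bp
Sorted largest to smallest: 2970, 2856, 444, 323 bp.

2970, 2856, 444, 323 bp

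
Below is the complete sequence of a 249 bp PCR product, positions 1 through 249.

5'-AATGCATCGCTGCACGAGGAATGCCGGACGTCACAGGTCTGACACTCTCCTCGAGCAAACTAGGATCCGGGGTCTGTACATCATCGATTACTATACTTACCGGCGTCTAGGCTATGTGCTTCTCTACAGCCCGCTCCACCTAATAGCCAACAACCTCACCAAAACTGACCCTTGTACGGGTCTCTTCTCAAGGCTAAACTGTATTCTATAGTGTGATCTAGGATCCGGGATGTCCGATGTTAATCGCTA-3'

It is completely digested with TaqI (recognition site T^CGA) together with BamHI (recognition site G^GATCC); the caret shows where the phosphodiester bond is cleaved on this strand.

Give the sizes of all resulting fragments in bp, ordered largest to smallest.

TaqI sites (TCGA) start at positions 51, 84.
TaqI cuts after the first base of each site, so after positions 51, 84.
BamHI sites (GGATCC) start at positions 63, 221.
BamHI cuts after the first base of each site, so after positions 63, 221.
Combined cut positions: 51, 63, 84, 221.
Linear molecule, 4 cuts → 5 fragments:
  1–51 → 51 bp
  52–63 → 12 bp
  64–84 → 21 bp
  85–221 → 137 bp
  222–249 → 28 bp
Sorted largest to smallest: 137, 51, 28, 21, 12 bp.

137, 51, 28, 21, 12 bp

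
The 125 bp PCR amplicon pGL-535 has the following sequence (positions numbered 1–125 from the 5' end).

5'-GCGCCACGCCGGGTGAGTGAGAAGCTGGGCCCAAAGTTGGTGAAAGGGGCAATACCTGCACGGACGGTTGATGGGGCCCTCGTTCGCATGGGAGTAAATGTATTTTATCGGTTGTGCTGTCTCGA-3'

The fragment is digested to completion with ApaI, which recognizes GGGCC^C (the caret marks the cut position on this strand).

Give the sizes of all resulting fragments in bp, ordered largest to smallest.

47, 47, 31 bp

ApaI sites (GGGCCC) start at positions 27, 74.
ApaI cuts after base 5 of each site (before the last base), so after positions 31, 78.
Linear molecule, 2 cuts → 3 fragments:
  1–31 → 31 bp
  32–78 → 47 bp
  79–125 → 47 bp
Sorted largest to smallest: 47, 47, 31 bp.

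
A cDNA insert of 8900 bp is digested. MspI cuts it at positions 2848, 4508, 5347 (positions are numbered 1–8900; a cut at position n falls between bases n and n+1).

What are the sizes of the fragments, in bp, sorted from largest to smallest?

3553, 2848, 1660, 839 bp

Linear molecule, 3 cuts → 4 fragments:
  2848 − 0 = 2848 bp
  4508 − 2848 = 1660 bp
  5347 − 4508 = 839 bp
  8900 − 5347 = 3553 bp
Sorted largest to smallest: 3553, 2848, 1660, 839 bp.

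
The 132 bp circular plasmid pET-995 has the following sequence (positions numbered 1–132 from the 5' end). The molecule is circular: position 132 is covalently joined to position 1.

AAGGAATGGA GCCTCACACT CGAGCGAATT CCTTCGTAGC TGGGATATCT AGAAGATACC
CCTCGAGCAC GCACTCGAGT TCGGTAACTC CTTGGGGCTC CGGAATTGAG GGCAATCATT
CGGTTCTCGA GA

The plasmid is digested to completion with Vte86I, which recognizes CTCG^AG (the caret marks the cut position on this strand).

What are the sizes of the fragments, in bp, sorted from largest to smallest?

52, 43, 25, 12 bp

Vte86I sites (CTCGAG) start at positions 19, 62, 74, 126.
Vte86I cuts after base 4 of each site, so after positions 22, 65, 77, 129.
Circular molecule, 4 cuts → 4 fragments:
  23–65 → 43 bp
  66–77 → 12 bp
  78–129 → 52 bp
  130–132 then 1–22 → 3 + 22 = 25 bp
Sorted largest to smallest: 52, 43, 25, 12 bp.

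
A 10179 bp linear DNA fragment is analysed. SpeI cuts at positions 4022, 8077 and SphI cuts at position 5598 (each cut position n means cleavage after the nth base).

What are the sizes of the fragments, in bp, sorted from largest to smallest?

4022, 2479, 2102, 1576 bp

Combined cut positions (sorted): 4022, 5598, 8077.
Linear molecule, 3 cuts → 4 fragments:
  4022 − 0 = 4022 bp
  5598 − 4022 = 1576 bp
  8077 − 5598 = 2479 bp
  10179 − 8077 = 2102 bp
Sorted largest to smallest: 4022, 2479, 2102, 1576 bp.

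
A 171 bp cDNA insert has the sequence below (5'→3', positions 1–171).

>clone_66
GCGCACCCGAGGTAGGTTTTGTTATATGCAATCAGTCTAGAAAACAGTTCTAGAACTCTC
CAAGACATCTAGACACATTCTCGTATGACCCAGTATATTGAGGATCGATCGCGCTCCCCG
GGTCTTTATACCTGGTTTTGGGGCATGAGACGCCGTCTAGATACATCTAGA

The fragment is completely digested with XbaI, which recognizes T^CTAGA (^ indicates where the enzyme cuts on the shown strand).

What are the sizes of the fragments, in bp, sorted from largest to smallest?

XbaI sites (TCTAGA) start at positions 36, 49, 68, 156, 166.
XbaI cuts after the first base of each site, so after positions 36, 49, 68, 156, 166.
Linear molecule, 5 cuts → 6 fragments:
  1–36 → 36 bp
  37–49 → 13 bp
  50–68 → 19 bp
  69–156 → 88 bp
  157–166 → 10 bp
  167–171 → 5 bp
Sorted largest to smallest: 88, 36, 19, 13, 10, 5 bp.

88, 36, 19, 13, 10, 5 bp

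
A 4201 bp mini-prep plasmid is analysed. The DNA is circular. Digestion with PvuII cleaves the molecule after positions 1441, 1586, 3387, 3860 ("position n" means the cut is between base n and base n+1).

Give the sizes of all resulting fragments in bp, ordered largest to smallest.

1801, 1782, 473, 145 bp

Circular molecule, 4 cuts → 4 fragments:
  1586 − 1441 = 145 bp
  3387 − 1586 = 1801 bp
  3860 − 3387 = 473 bp
  wrap: 4201 − 3860 + 1441 = 1782 bp
Sorted largest to smallest: 1801, 1782, 473, 145 bp.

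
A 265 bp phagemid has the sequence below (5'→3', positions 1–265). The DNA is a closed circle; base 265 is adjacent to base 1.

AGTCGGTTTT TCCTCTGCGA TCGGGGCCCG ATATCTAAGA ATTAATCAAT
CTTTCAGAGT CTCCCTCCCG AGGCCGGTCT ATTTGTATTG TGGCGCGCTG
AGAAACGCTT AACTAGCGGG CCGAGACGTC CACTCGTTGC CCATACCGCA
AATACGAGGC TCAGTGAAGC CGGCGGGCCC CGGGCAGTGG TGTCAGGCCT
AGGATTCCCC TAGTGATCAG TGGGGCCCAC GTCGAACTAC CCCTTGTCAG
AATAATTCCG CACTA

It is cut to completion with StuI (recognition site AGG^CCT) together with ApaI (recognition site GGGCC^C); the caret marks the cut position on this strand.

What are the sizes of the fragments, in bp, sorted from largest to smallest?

The StuI site (AGGCCT) starts at position 195.
StuI cuts after base 3 of each site, so after position 197.
ApaI sites (GGGCCC) start at positions 24, 175, 223.
ApaI cuts after base 5 of each site (before the last base), so after positions 28, 179, 227.
Combined cut positions: 28, 179, 197, 227.
Circular molecule, 4 cuts → 4 fragments:
  29–179 → 151 bp
  180–197 → 18 bp
  198–227 → 30 bp
  228–265 then 1–28 → 38 + 28 = 66 bp
Sorted largest to smallest: 151, 66, 30, 18 bp.

151, 66, 30, 18 bp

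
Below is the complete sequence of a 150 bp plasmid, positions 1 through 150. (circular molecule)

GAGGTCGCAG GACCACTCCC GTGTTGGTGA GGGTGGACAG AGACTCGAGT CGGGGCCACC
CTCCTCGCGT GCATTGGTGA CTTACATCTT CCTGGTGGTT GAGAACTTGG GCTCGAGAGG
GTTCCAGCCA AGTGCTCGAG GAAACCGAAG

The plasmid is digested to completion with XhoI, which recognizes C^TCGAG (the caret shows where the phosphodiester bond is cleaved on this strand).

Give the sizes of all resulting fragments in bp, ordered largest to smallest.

68, 59, 23 bp

XhoI sites (CTCGAG) start at positions 44, 112, 135.
XhoI cuts after the first base of each site, so after positions 44, 112, 135.
Circular molecule, 3 cuts → 3 fragments:
  45–112 → 68 bp
  113–135 → 23 bp
  136–150 then 1–44 → 15 + 44 = 59 bp
Sorted largest to smallest: 68, 59, 23 bp.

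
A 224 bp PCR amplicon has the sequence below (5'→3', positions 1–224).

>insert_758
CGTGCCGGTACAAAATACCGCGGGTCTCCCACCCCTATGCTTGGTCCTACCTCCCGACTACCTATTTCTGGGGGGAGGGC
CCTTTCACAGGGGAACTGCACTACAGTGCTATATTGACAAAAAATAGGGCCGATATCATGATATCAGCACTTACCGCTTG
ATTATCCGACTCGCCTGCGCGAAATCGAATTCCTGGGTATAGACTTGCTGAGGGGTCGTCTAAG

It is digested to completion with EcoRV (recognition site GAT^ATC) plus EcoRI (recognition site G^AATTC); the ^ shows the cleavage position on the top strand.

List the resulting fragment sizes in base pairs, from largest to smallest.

134, 45, 37, 8 bp

EcoRV sites (GATATC) start at positions 132, 140.
EcoRV cuts after base 3 of each site, so after positions 134, 142.
The EcoRI site (GAATTC) starts at position 187.
EcoRI cuts after the first base of each site, so after position 187.
Combined cut positions: 134, 142, 187.
Linear molecule, 3 cuts → 4 fragments:
  1–134 → 134 bp
  135–142 → 8 bp
  143–187 → 45 bp
  188–224 → 37 bp
Sorted largest to smallest: 134, 45, 37, 8 bp.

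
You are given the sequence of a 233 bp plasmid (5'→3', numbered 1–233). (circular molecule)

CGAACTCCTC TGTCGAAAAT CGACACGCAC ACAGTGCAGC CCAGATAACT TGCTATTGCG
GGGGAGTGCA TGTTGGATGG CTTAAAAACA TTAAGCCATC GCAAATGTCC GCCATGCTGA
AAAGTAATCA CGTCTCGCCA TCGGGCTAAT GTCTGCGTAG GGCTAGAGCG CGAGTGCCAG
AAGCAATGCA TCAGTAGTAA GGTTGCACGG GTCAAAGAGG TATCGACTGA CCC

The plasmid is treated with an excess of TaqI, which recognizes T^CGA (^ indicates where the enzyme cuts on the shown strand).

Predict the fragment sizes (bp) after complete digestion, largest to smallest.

TaqI sites (TCGA) start at positions 13, 20, 223.
TaqI cuts after the first base of each site, so after positions 13, 20, 223.
Circular molecule, 3 cuts → 3 fragments:
  14–20 → 7 bp
  21–223 → 203 bp
  224–233 then 1–13 → 10 + 13 = 23 bp
Sorted largest to smallest: 203, 23, 7 bp.

203, 23, 7 bp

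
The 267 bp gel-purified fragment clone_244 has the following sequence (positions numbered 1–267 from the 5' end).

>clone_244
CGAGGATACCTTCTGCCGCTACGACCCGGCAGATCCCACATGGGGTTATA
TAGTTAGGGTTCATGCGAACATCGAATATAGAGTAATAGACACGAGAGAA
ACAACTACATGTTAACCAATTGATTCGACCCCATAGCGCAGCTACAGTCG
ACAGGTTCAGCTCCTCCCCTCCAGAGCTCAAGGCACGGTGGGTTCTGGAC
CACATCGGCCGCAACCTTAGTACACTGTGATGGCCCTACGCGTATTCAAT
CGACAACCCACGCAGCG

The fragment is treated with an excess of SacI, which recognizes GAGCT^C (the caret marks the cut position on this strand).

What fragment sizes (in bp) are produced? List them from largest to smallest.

178, 89 bp

The SacI site (GAGCTC) starts at position 174.
SacI cuts after base 5 of each site (before the last base), so after position 178.
Linear molecule, 1 cut → 2 fragments:
  1–178 → 178 bp
  179–267 → 89 bp
Sorted largest to smallest: 178, 89 bp.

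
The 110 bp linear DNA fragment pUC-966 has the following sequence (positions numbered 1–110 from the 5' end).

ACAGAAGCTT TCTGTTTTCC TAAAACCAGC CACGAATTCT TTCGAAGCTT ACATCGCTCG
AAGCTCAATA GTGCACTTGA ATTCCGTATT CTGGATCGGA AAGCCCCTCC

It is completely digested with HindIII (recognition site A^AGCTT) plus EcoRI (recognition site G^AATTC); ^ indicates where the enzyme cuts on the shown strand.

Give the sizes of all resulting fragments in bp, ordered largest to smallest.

HindIII sites (AAGCTT) start at positions 5, 45.
HindIII cuts after the first base of each site, so after positions 5, 45.
EcoRI sites (GAATTC) start at positions 34, 79.
EcoRI cuts after the first base of each site, so after positions 34, 79.
Combined cut positions: 5, 34, 45, 79.
Linear molecule, 4 cuts → 5 fragments:
  1–5 → 5 bp
  6–34 → 29 bp
  35–45 → 11 bp
  46–79 → 34 bp
  80–110 → 31 bp
Sorted largest to smallest: 34, 31, 29, 11, 5 bp.

34, 31, 29, 11, 5 bp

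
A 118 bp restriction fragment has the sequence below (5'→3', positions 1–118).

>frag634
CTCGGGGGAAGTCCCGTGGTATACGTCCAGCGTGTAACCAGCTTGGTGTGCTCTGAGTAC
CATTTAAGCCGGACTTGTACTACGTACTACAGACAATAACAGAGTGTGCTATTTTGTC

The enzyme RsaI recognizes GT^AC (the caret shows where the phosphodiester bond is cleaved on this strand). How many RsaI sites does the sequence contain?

3

GTAC occurs starting at positions 57, 77, 84.
RsaI cuts at 3 sites.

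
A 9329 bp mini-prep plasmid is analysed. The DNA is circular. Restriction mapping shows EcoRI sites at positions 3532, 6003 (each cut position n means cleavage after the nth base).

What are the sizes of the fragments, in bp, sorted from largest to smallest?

Circular molecule, 2 cuts → 2 fragments:
  6003 − 3532 = 2471 bp
  wrap: 9329 − 6003 + 3532 = 6858 bp
Sorted largest to smallest: 6858, 2471 bp.

6858, 2471 bp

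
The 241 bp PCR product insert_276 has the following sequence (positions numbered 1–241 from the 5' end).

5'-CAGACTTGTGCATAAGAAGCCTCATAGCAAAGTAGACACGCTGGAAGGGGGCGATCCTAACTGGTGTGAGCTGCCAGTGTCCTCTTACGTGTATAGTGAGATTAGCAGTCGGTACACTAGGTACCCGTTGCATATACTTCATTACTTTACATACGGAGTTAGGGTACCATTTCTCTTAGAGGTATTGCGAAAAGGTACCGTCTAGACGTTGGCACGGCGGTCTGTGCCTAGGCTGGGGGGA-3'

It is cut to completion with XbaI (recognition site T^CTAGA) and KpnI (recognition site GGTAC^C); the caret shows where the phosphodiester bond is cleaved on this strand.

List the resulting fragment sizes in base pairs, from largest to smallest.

124, 43, 40, 31, 3 bp

The XbaI site (TCTAGA) starts at position 201.
XbaI cuts after the first base of each site, so after position 201.
KpnI sites (GGTACC) start at positions 120, 163, 194.
KpnI cuts after base 5 of each site (before the last base), so after positions 124, 167, 198.
Combined cut positions: 124, 167, 198, 201.
Linear molecule, 4 cuts → 5 fragments:
  1–124 → 124 bp
  125–167 → 43 bp
  168–198 → 31 bp
  199–201 → 3 bp
  202–241 → 40 bp
Sorted largest to smallest: 124, 43, 40, 31, 3 bp.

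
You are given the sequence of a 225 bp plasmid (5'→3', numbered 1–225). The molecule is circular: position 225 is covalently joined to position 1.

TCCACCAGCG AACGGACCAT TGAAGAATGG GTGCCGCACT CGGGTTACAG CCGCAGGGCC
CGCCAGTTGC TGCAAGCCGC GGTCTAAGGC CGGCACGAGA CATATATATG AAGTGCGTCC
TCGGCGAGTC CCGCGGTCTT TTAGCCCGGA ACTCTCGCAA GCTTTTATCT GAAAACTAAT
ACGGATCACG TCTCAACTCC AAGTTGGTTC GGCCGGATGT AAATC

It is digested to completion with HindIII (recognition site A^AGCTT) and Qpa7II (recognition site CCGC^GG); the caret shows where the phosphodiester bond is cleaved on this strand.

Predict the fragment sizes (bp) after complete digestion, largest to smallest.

The HindIII site (AAGCTT) starts at position 159.
HindIII cuts after the first base of each site, so after position 159.
Qpa7II sites (CCGCGG) start at positions 77, 131.
Qpa7II cuts after base 4 of each site, so after positions 80, 134.
Combined cut positions: 80, 134, 159.
Circular molecule, 3 cuts → 3 fragments:
  81–134 → 54 bp
  135–159 → 25 bp
  160–225 then 1–80 → 66 + 80 = 146 bp
Sorted largest to smallest: 146, 54, 25 bp.

146, 54, 25 bp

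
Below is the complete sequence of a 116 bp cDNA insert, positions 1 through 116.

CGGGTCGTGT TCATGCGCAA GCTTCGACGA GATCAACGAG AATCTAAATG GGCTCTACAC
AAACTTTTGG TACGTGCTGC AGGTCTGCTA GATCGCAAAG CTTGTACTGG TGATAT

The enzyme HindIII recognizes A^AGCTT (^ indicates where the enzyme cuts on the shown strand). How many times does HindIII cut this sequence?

AAGCTT occurs starting at positions 19, 98.
HindIII cuts at 2 sites.

2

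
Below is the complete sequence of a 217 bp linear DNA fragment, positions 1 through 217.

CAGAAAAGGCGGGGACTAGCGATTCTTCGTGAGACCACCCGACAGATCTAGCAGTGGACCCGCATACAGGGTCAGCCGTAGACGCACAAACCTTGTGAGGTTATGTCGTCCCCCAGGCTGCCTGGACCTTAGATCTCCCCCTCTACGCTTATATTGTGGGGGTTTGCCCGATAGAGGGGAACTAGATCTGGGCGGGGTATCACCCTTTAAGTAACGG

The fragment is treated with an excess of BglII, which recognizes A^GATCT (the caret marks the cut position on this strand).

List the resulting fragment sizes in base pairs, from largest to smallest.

BglII sites (AGATCT) start at positions 44, 131, 184.
BglII cuts after the first base of each site, so after positions 44, 131, 184.
Linear molecule, 3 cuts → 4 fragments:
  1–44 → 44 bp
  45–131 → 87 bp
  132–184 → 53 bp
  185–217 → 33 bp
Sorted largest to smallest: 87, 53, 44, 33 bp.

87, 53, 44, 33 bp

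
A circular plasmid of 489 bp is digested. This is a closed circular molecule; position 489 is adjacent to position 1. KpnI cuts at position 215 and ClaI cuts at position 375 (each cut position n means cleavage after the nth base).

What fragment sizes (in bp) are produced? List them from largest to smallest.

329, 160 bp

Combined cut positions (sorted): 215, 375.
Circular molecule, 2 cuts → 2 fragments:
  375 − 215 = 160 bp
  wrap: 489 − 375 + 215 = 329 bp
Sorted largest to smallest: 329, 160 bp.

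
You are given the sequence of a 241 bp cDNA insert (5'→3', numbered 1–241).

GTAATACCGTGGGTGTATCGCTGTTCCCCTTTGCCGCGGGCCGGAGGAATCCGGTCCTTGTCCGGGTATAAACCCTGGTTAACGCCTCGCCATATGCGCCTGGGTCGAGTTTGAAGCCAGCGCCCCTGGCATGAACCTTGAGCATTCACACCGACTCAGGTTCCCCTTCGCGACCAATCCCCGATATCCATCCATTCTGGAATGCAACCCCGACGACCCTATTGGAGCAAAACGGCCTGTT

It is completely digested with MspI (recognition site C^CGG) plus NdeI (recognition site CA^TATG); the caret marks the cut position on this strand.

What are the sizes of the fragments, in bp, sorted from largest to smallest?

MspI sites (CCGG) start at positions 41, 51, 62.
MspI cuts after the first base of each site, so after positions 41, 51, 62.
The NdeI site (CATATG) starts at position 91.
NdeI cuts after base 2 of each site, so after position 92.
Combined cut positions: 41, 51, 62, 92.
Linear molecule, 4 cuts → 5 fragments:
  1–41 → 41 bp
  42–51 → 10 bp
  52–62 → 11 bp
  63–92 → 30 bp
  93–241 → 149 bp
Sorted largest to smallest: 149, 41, 30, 11, 10 bp.

149, 41, 30, 11, 10 bp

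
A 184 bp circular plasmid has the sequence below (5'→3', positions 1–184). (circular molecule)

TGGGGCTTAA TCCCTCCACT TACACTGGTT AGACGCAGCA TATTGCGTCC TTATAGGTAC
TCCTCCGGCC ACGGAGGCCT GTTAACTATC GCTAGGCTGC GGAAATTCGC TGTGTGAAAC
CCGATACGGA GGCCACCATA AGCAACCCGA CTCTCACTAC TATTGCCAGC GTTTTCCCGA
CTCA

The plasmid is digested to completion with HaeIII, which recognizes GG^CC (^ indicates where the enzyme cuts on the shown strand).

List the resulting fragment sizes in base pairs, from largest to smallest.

HaeIII sites (GGCC) start at positions 67, 76, 131.
HaeIII cuts after base 2 of each site, so after positions 68, 77, 132.
Circular molecule, 3 cuts → 3 fragments:
  69–77 → 9 bp
  78–132 → 55 bp
  133–184 then 1–68 → 52 + 68 = 120 bp
Sorted largest to smallest: 120, 55, 9 bp.

120, 55, 9 bp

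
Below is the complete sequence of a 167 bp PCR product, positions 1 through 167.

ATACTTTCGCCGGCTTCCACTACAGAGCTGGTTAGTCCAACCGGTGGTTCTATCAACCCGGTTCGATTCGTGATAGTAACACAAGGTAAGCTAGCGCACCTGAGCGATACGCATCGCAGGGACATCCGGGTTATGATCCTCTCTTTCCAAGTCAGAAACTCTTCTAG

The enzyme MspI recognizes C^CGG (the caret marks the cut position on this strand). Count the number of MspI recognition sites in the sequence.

CCGG occurs starting at positions 10, 41, 58, 126.
MspI cuts at 4 sites.

4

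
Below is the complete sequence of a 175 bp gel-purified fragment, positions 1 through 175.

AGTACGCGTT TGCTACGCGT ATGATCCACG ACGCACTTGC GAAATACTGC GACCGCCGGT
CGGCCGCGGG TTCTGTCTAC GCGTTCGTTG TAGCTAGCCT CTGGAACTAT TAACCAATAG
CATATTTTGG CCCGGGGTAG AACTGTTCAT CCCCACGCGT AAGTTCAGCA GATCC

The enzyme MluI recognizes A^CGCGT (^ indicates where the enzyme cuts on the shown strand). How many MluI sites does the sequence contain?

4

ACGCGT occurs starting at positions 4, 15, 79, 155.
MluI cuts at 4 sites.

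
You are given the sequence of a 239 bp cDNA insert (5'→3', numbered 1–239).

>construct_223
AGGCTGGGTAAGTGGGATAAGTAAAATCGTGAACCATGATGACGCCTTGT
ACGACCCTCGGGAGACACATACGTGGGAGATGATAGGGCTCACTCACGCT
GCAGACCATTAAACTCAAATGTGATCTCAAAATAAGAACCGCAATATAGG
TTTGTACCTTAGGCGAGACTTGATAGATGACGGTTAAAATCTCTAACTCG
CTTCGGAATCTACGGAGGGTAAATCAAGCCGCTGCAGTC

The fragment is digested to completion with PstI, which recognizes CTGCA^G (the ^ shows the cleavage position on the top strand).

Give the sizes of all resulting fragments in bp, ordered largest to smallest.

PstI sites (CTGCAG) start at positions 99, 232.
PstI cuts after base 5 of each site (before the last base), so after positions 103, 236.
Linear molecule, 2 cuts → 3 fragments:
  1–103 → 103 bp
  104–236 → 133 bp
  237–239 → 3 bp
Sorted largest to smallest: 133, 103, 3 bp.

133, 103, 3 bp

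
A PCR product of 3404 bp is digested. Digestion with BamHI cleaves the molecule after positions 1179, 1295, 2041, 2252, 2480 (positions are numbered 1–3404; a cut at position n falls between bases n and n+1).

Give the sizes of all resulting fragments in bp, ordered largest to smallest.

Linear molecule, 5 cuts → 6 fragments:
  1179 − 0 = 1179 bp
  1295 − 1179 = 116 bp
  2041 − 1295 = 746 bp
  2252 − 2041 = 211 bp
  2480 − 2252 = 228 bp
  3404 − 2480 = 924 bp
Sorted largest to smallest: 1179, 924, 746, 228, 211, 116 bp.

1179, 924, 746, 228, 211, 116 bp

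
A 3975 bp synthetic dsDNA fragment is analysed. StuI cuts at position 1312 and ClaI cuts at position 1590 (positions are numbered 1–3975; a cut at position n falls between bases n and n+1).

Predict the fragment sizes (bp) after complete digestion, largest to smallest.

Combined cut positions (sorted): 1312, 1590.
Linear molecule, 2 cuts → 3 fragments:
  1312 − 0 = 1312 bp
  1590 − 1312 = 278 bp
  3975 − 1590 = 2385 bp
Sorted largest to smallest: 2385, 1312, 278 bp.

2385, 1312, 278 bp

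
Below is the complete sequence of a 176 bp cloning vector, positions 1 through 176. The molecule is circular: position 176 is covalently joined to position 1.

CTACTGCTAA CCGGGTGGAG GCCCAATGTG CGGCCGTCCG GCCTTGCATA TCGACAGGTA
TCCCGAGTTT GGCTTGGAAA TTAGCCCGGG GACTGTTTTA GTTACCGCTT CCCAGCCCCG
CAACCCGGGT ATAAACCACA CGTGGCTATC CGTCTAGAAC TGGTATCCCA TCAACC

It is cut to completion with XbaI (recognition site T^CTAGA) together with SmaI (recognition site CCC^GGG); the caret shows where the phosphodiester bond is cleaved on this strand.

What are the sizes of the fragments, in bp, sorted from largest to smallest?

110, 39, 27 bp

The XbaI site (TCTAGA) starts at position 153.
XbaI cuts after the first base of each site, so after position 153.
SmaI sites (CCCGGG) start at positions 85, 124.
SmaI cuts after base 3 of each site, so after positions 87, 126.
Combined cut positions: 87, 126, 153.
Circular molecule, 3 cuts → 3 fragments:
  88–126 → 39 bp
  127–153 → 27 bp
  154–176 then 1–87 → 23 + 87 = 110 bp
Sorted largest to smallest: 110, 39, 27 bp.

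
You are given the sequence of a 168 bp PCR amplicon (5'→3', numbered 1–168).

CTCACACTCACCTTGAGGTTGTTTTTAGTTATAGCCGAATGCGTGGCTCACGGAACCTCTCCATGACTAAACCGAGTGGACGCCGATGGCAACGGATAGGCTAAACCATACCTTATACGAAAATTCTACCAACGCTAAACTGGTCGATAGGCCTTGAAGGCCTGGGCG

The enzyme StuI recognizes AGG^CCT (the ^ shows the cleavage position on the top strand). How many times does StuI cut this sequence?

2

AGGCCT occurs starting at positions 149, 158.
StuI cuts at 2 sites.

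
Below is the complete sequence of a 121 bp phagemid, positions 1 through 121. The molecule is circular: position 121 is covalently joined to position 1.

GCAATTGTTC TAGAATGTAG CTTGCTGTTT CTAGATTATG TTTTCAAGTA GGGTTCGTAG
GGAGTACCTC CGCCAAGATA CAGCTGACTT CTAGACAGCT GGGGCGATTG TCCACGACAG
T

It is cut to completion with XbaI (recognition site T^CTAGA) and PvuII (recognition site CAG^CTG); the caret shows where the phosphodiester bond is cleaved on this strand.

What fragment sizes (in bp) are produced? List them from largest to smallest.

53, 32, 21, 8, 7 bp

XbaI sites (TCTAGA) start at positions 9, 30, 90.
XbaI cuts after the first base of each site, so after positions 9, 30, 90.
PvuII sites (CAGCTG) start at positions 81, 96.
PvuII cuts after base 3 of each site, so after positions 83, 98.
Combined cut positions: 9, 30, 83, 90, 98.
Circular molecule, 5 cuts → 5 fragments:
  10–30 → 21 bp
  31–83 → 53 bp
  84–90 → 7 bp
  91–98 → 8 bp
  99–121 then 1–9 → 23 + 9 = 32 bp
Sorted largest to smallest: 53, 32, 21, 8, 7 bp.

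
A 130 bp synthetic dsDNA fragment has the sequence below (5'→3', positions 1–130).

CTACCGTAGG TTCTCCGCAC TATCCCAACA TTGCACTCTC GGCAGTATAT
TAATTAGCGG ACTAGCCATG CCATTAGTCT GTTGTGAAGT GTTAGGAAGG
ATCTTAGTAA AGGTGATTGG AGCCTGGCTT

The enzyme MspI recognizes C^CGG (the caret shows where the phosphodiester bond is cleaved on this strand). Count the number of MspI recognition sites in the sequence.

0

No occurrence of CCGG is present in the sequence.
MspI does not cut: 0 sites.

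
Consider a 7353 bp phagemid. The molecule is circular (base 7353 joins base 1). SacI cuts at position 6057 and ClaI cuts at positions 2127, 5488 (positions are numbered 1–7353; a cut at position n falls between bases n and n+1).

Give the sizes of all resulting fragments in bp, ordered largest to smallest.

Combined cut positions (sorted): 2127, 5488, 6057.
Circular molecule, 3 cuts → 3 fragments:
  5488 − 2127 = 3361 bp
  6057 − 5488 = 569 bp
  wrap: 7353 − 6057 + 2127 = 3423 bp
Sorted largest to smallest: 3423, 3361, 569 bp.

3423, 3361, 569 bp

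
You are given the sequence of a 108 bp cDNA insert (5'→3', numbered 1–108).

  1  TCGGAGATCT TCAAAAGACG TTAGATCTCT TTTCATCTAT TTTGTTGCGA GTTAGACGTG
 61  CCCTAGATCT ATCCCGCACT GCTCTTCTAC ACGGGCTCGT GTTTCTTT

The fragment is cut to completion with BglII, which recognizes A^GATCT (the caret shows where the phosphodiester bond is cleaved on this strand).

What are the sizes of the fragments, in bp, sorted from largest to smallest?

BglII sites (AGATCT) start at positions 5, 23, 65.
BglII cuts after the first base of each site, so after positions 5, 23, 65.
Linear molecule, 3 cuts → 4 fragments:
  1–5 → 5 bp
  6–23 → 18 bp
  24–65 → 42 bp
  66–108 → 43 bp
Sorted largest to smallest: 43, 42, 18, 5 bp.

43, 42, 18, 5 bp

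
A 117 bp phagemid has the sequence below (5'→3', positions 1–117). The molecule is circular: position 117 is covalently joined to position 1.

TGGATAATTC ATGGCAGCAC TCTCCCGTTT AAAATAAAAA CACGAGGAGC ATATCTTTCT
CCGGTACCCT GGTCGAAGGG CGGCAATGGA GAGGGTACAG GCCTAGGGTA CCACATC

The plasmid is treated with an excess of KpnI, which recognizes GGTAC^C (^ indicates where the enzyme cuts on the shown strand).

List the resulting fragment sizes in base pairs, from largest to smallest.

KpnI sites (GGTACC) start at positions 63, 107.
KpnI cuts after base 5 of each site (before the last base), so after positions 67, 111.
Circular molecule, 2 cuts → 2 fragments:
  68–111 → 44 bp
  112–117 then 1–67 → 6 + 67 = 73 bp
Sorted largest to smallest: 73, 44 bp.

73, 44 bp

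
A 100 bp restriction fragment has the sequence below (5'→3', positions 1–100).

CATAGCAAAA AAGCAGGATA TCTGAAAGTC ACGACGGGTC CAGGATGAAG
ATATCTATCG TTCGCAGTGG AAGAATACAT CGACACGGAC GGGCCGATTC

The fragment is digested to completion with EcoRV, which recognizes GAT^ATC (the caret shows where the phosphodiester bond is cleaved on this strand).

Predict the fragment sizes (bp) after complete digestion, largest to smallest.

EcoRV sites (GATATC) start at positions 17, 50.
EcoRV cuts after base 3 of each site, so after positions 19, 52.
Linear molecule, 2 cuts → 3 fragments:
  1–19 → 19 bp
  20–52 → 33 bp
  53–100 → 48 bp
Sorted largest to smallest: 48, 33, 19 bp.

48, 33, 19 bp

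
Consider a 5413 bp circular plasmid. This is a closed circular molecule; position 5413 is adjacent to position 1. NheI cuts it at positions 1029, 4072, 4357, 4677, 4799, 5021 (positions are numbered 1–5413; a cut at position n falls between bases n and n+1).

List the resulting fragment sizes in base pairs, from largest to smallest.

3043, 1421, 320, 285, 222, 122 bp

Circular molecule, 6 cuts → 6 fragments:
  4072 − 1029 = 3043 bp
  4357 − 4072 = 285 bp
  4677 − 4357 = 320 bp
  4799 − 4677 = 122 bp
  5021 − 4799 = 222 bp
  wrap: 5413 − 5021 + 1029 = 1421 bp
Sorted largest to smallest: 3043, 1421, 320, 285, 222, 122 bp.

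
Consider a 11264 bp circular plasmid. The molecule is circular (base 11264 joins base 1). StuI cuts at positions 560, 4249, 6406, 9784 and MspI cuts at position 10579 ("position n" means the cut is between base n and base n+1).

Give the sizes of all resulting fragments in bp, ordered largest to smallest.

Combined cut positions (sorted): 560, 4249, 6406, 9784, 10579.
Circular molecule, 5 cuts → 5 fragments:
  4249 − 560 = 3689 bp
  6406 − 4249 = 2157 bp
  9784 − 6406 = 3378 bp
  10579 − 9784 = 795 bp
  wrap: 11264 − 10579 + 560 = 1245 bp
Sorted largest to smallest: 3689, 3378, 2157, 1245, 795 bp.

3689, 3378, 2157, 1245, 795 bp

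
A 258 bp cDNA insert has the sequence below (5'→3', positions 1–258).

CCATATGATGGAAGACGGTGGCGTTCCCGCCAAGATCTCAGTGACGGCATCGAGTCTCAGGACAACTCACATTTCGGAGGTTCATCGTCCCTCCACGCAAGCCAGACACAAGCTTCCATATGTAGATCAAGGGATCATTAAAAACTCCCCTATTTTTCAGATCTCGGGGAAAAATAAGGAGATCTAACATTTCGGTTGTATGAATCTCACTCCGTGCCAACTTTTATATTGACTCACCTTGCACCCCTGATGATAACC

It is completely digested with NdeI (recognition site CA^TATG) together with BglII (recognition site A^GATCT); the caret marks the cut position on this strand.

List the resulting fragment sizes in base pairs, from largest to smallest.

NdeI sites (CATATG) start at positions 2, 117.
NdeI cuts after base 2 of each site, so after positions 3, 118.
BglII sites (AGATCT) start at positions 33, 159, 180.
BglII cuts after the first base of each site, so after positions 33, 159, 180.
Combined cut positions: 3, 33, 118, 159, 180.
Linear molecule, 5 cuts → 6 fragments:
  1–3 → 3 bp
  4–33 → 30 bp
  34–118 → 85 bp
  119–159 → 41 bp
  160–180 → 21 bp
  181–258 → 78 bp
Sorted largest to smallest: 85, 78, 41, 30, 21, 3 bp.

85, 78, 41, 30, 21, 3 bp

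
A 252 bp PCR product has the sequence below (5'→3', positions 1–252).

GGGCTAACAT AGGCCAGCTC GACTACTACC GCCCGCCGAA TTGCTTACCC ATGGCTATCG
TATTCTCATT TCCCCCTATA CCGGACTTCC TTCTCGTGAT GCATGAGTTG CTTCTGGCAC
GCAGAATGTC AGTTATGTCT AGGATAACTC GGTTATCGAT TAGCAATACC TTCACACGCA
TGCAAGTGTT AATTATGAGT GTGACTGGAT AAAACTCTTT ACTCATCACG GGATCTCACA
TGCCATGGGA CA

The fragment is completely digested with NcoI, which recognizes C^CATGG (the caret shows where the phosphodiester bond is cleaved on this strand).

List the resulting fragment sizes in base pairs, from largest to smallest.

NcoI sites (CCATGG) start at positions 49, 243.
NcoI cuts after the first base of each site, so after positions 49, 243.
Linear molecule, 2 cuts → 3 fragments:
  1–49 → 49 bp
  50–243 → 194 bp
  244–252 → 9 bp
Sorted largest to smallest: 194, 49, 9 bp.

194, 49, 9 bp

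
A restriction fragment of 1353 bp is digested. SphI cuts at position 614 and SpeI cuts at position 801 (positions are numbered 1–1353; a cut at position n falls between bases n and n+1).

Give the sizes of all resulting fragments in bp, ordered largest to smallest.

614, 552, 187 bp

Combined cut positions (sorted): 614, 801.
Linear molecule, 2 cuts → 3 fragments:
  614 − 0 = 614 bp
  801 − 614 = 187 bp
  1353 − 801 = 552 bp
Sorted largest to smallest: 614, 552, 187 bp.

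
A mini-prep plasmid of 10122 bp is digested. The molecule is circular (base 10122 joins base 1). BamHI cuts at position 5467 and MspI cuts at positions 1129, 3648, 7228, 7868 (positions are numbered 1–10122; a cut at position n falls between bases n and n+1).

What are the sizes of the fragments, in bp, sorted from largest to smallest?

3383, 2519, 1819, 1761, 640 bp

Combined cut positions (sorted): 1129, 3648, 5467, 7228, 7868.
Circular molecule, 5 cuts → 5 fragments:
  3648 − 1129 = 2519 bp
  5467 − 3648 = 1819 bp
  7228 − 5467 = 1761 bp
  7868 − 7228 = 640 bp
  wrap: 10122 − 7868 + 1129 = 3383 bp
Sorted largest to smallest: 3383, 2519, 1819, 1761, 640 bp.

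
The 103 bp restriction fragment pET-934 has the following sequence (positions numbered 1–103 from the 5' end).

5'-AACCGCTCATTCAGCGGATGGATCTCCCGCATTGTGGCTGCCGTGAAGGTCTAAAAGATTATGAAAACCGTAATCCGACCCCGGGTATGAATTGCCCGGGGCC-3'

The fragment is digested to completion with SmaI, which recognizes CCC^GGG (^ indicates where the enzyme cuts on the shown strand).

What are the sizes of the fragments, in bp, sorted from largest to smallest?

82, 15, 6 bp

SmaI sites (CCCGGG) start at positions 80, 95.
SmaI cuts after base 3 of each site, so after positions 82, 97.
Linear molecule, 2 cuts → 3 fragments:
  1–82 → 82 bp
  83–97 → 15 bp
  98–103 → 6 bp
Sorted largest to smallest: 82, 15, 6 bp.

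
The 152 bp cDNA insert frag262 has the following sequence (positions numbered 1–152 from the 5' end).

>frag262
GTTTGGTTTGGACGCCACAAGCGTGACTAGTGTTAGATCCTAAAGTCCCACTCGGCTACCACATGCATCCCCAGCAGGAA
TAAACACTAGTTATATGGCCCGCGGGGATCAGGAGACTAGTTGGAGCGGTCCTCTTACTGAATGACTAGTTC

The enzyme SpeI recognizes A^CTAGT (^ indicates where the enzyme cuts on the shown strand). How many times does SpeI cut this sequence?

ACTAGT occurs starting at positions 26, 86, 116, 145.
SpeI cuts at 4 sites.

4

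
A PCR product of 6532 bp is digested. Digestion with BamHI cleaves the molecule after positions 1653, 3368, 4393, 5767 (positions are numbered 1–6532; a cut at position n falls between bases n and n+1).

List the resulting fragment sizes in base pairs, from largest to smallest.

1715, 1653, 1374, 1025, 765 bp

Linear molecule, 4 cuts → 5 fragments:
  1653 − 0 = 1653 bp
  3368 − 1653 = 1715 bp
  4393 − 3368 = 1025 bp
  5767 − 4393 = 1374 bp
  6532 − 5767 = 765 bp
Sorted largest to smallest: 1715, 1653, 1374, 1025, 765 bp.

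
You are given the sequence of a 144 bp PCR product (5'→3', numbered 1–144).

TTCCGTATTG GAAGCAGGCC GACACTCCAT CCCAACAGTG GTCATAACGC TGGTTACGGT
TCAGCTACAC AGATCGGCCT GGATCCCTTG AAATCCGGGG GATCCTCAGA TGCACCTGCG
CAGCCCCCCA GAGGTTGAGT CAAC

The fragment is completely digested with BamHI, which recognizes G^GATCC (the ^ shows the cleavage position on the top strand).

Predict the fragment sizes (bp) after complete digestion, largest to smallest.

BamHI sites (GGATCC) start at positions 81, 100.
BamHI cuts after the first base of each site, so after positions 81, 100.
Linear molecule, 2 cuts → 3 fragments:
  1–81 → 81 bp
  82–100 → 19 bp
  101–144 → 44 bp
Sorted largest to smallest: 81, 44, 19 bp.

81, 44, 19 bp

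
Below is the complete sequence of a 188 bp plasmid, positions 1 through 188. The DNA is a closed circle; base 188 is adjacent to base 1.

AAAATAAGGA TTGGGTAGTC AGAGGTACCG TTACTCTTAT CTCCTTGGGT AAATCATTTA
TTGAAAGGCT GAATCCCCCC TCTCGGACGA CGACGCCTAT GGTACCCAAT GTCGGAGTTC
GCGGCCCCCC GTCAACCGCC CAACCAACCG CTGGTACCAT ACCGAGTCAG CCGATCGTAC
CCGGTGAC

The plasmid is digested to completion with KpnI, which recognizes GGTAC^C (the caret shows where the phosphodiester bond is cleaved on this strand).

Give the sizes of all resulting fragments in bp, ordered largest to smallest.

KpnI sites (GGTACC) start at positions 24, 101, 153.
KpnI cuts after base 5 of each site (before the last base), so after positions 28, 105, 157.
Circular molecule, 3 cuts → 3 fragments:
  29–105 → 77 bp
  106–157 → 52 bp
  158–188 then 1–28 → 31 + 28 = 59 bp
Sorted largest to smallest: 77, 59, 52 bp.

77, 59, 52 bp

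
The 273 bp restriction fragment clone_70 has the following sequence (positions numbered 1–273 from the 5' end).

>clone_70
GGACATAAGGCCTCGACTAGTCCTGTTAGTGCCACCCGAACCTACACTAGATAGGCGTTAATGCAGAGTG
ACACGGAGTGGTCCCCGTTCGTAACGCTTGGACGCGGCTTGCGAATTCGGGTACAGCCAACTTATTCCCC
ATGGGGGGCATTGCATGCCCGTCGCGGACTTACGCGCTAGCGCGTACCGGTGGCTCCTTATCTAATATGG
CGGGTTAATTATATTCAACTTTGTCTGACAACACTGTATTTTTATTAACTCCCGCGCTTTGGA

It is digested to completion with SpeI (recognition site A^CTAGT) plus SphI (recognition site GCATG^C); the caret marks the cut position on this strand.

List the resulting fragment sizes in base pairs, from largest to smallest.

The SpeI site (ACTAGT) starts at position 16.
SpeI cuts after the first base of each site, so after position 16.
The SphI site (GCATGC) starts at position 153.
SphI cuts after base 5 of each site (before the last base), so after position 157.
Combined cut positions: 16, 157.
Linear molecule, 2 cuts → 3 fragments:
  1–16 → 16 bp
  17–157 → 141 bp
  158–273 → 116 bp
Sorted largest to smallest: 141, 116, 16 bp.

141, 116, 16 bp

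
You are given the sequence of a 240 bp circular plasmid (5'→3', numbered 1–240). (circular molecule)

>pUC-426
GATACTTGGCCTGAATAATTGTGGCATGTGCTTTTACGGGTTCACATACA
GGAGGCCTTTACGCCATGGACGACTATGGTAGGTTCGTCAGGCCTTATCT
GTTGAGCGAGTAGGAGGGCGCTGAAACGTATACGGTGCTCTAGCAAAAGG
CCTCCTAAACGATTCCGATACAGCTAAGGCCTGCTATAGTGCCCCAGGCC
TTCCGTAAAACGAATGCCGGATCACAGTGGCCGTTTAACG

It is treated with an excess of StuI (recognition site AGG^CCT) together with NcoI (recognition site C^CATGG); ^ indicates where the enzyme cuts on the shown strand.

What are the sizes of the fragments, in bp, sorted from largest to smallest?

97, 58, 29, 28, 19, 9 bp

StuI sites (AGGCCT) start at positions 53, 90, 148, 177, 196.
StuI cuts after base 3 of each site, so after positions 55, 92, 150, 179, 198.
The NcoI site (CCATGG) starts at position 64.
NcoI cuts after the first base of each site, so after position 64.
Combined cut positions: 55, 64, 92, 150, 179, 198.
Circular molecule, 6 cuts → 6 fragments:
  56–64 → 9 bp
  65–92 → 28 bp
  93–150 → 58 bp
  151–179 → 29 bp
  180–198 → 19 bp
  199–240 then 1–55 → 42 + 55 = 97 bp
Sorted largest to smallest: 97, 58, 29, 28, 19, 9 bp.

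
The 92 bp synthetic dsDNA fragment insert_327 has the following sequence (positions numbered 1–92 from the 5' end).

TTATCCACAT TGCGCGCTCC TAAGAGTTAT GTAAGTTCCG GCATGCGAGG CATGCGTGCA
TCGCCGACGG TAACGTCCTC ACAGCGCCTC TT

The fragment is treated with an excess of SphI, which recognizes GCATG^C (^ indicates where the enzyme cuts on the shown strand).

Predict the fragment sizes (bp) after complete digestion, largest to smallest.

45, 38, 9 bp

SphI sites (GCATGC) start at positions 41, 50.
SphI cuts after base 5 of each site (before the last base), so after positions 45, 54.
Linear molecule, 2 cuts → 3 fragments:
  1–45 → 45 bp
  46–54 → 9 bp
  55–92 → 38 bp
Sorted largest to smallest: 45, 38, 9 bp.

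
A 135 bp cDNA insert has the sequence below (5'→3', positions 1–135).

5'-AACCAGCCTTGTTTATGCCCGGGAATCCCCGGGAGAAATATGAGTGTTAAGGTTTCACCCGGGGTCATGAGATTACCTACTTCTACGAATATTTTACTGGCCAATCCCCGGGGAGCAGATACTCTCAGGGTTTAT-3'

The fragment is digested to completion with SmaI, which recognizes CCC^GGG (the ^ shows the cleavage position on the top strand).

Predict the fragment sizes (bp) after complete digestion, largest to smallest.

49, 30, 26, 20, 10 bp

SmaI sites (CCCGGG) start at positions 18, 28, 58, 107.
SmaI cuts after base 3 of each site, so after positions 20, 30, 60, 109.
Linear molecule, 4 cuts → 5 fragments:
  1–20 → 20 bp
  21–30 → 10 bp
  31–60 → 30 bp
  61–109 → 49 bp
  110–135 → 26 bp
Sorted largest to smallest: 49, 30, 26, 20, 10 bp.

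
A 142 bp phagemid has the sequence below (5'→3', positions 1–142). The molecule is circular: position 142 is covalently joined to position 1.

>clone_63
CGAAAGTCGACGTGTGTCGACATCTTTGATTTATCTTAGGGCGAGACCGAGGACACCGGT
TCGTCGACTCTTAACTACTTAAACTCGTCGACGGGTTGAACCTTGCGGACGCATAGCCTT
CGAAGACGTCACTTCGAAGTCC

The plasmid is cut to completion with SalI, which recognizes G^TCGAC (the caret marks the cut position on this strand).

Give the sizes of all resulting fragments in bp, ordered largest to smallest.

61, 47, 24, 10 bp

SalI sites (GTCGAC) start at positions 6, 16, 63, 87.
SalI cuts after the first base of each site, so after positions 6, 16, 63, 87.
Circular molecule, 4 cuts → 4 fragments:
  7–16 → 10 bp
  17–63 → 47 bp
  64–87 → 24 bp
  88–142 then 1–6 → 55 + 6 = 61 bp
Sorted largest to smallest: 61, 47, 24, 10 bp.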